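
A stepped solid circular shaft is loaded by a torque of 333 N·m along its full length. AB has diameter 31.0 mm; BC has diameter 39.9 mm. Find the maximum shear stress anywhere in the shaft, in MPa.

56.9 MPa

Under the same torque, τ_max = 16T/(πd³) is largest where d is smallest — segment AB (d = 31.0 mm).
τ_max = 16·333.0/(π·(0.0310)³) = 5.693×10^7 Pa.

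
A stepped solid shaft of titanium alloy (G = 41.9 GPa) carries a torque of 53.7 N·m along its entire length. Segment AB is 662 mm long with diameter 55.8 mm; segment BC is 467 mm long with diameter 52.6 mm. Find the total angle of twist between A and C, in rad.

J_AB = π(0.0558)⁴/32 = 9.52×10^-7 m⁴; J_BC = π(0.0526)⁴/32 = 7.52×10^-7 m⁴.
θ = (T/G)·Σ L_i/J_i = (53.70/41.9×10⁹)·(0.662/9.52×10^-7 + 0.467/7.52×10^-7) = 1.688×10^-3 rad.

0.00169 rad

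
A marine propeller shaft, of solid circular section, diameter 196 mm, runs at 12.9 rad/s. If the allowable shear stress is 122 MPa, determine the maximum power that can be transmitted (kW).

J = πd⁴/32 = π(0.196)⁴/32 = 1.449×10^-4 m⁴.
T_max = τ_allow·J/r = 1.22×10^8 × 1.449×10^-4 / 0.0980 = 180400 N·m.
ω = 12.9 rad/s, so P_max = T_max·ω = 2.327×10^6 W.

2330 kW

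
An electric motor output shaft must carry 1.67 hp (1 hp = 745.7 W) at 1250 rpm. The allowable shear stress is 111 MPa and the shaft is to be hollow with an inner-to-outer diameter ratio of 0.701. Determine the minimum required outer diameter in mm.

8.32 mm

ω = 2π·1250/60 = 130.9 rad/s, so T = P/ω = 1.67×745.7 / 130.9 = 9.514 N·m.
For a hollow shaft with d_i/d_o = 0.701: τ_max = 16T/(π d_o³ (1−k⁴)), so d_o = [16T/(π τ_allow (1−k⁴))]^(1/3) = [16·9.514/(π·1.11×10^8·0.7585)]^(1/3) = 0.008318 m.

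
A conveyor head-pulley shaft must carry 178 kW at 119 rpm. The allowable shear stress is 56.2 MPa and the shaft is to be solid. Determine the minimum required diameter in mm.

ω = 2π·119/60 = 12.46 rad/s, so T = P/ω = 178×10³ / 12.46 = 14280 N·m.
For a solid shaft τ_max = 16T/(πd³), so d = (16T/(π τ_allow))^(1/3) = (16·14280/(π·5.62×10^7))^(1/3) = 0.1090 m.

109 mm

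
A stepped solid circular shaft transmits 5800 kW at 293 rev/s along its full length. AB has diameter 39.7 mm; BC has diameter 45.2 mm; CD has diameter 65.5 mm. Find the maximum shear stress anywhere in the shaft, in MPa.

256 MPa

ω = 2π·293 = 1841 rad/s, so T = P/ω = 5800×10³ / 1841 = 3151 N·m.
Under the same torque, τ_max = 16T/(πd³) is largest where d is smallest — segment AB (d = 39.7 mm).
τ_max = 16·3151/(π·(0.0397)³) = 2.564×10^8 Pa.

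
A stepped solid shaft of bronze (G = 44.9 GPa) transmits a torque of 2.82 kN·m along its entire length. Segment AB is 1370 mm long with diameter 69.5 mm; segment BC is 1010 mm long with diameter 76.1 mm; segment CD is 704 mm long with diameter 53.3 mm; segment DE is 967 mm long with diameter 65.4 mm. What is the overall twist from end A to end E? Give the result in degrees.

8.39°

J_AB = π(0.0695)⁴/32 = 2.29×10^-6 m⁴; J_BC = π(0.0761)⁴/32 = 3.29×10^-6 m⁴; J_CD = π(0.0533)⁴/32 = 7.92×10^-7 m⁴; J_DE = π(0.0654)⁴/32 = 1.80×10^-6 m⁴.
θ = (T/G)·Σ L_i/J_i = (2820/44.9×10⁹)·(1.37/2.29×10^-6 + 1.01/3.29×10^-6 + 0.704/7.92×10^-7 + 0.967/1.80×10^-6) = 0.1465 rad.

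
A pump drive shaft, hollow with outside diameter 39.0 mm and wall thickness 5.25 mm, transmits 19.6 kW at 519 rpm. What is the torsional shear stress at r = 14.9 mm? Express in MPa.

ω = 2π·519/60 = 54.35 rad/s, so T = P/ω = 19.6×10³ / 54.35 = 360.6 N·m.
J = π(d_o⁴ − d_i⁴)/32 = π(0.0390⁴ − 0.0285⁴)/32 = 1.624×10^-7 m⁴.
Shear stress varies linearly with radius: τ = T·r/J = 360.6 × 0.0149 / 1.624×10^-7 = 3.310×10^7 Pa.

33.1 MPa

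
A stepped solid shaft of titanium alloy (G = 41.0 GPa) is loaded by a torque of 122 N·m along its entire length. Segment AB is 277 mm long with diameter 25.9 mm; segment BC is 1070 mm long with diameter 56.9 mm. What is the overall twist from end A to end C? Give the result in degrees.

J_AB = π(0.0259)⁴/32 = 4.42×10^-8 m⁴; J_BC = π(0.0569)⁴/32 = 1.03×10^-6 m⁴.
θ = (T/G)·Σ L_i/J_i = (122.0/41.0×10⁹)·(0.277/4.42×10^-8 + 1.07/1.03×10^-6) = 0.02175 rad.

1.25°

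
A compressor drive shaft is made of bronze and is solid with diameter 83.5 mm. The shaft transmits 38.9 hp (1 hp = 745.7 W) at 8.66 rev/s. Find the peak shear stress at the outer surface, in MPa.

4.66 MPa

ω = 2π·8.66 = 54.41 rad/s, so T = P/ω = 38.9×745.7 / 54.41 = 533.1 N·m.
J = πd⁴/32 = π(0.0835)⁴/32 = 4.772×10^-6 m⁴.
τ_max = T·r/J = 533.1 × 0.0418 / 4.772×10^-6 = 4.664×10^6 Pa.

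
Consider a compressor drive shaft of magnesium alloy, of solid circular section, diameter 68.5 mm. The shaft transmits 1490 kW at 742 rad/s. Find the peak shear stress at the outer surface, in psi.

ω = 742 rad/s, so T = P/ω = 1490×10³ / 742.0 = 2008 N·m.
J = πd⁴/32 = π(0.0685)⁴/32 = 2.162×10^-6 m⁴.
τ_max = T·r/J = 2008 × 0.0343 / 2.162×10^-6 = 3.182×10^7 Pa.

4610 psi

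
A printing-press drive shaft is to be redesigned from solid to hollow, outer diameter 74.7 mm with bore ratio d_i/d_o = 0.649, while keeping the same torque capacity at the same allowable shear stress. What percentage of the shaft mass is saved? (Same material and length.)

Equal τ_max and T ⇒ the solid shaft needs d_s³ = d_o³(1−k⁴), so d_s = 74.7·(1−0.649⁴)^(1/3) = 69.99 mm.
Area ratio A_h/A_s = d_o²(1−k²)/d_s² = (1−k²)/(1−k⁴)^(2/3) = 0.6593.
Mass saving = 1 − 0.6593 = 34.1 %.

34.1 %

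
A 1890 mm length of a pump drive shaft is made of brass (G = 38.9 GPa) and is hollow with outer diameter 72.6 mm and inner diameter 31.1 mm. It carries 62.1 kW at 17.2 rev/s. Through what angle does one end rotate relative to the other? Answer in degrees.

ω = 2π·17.2 = 108.1 rad/s, so T = P/ω = 62.1×10³ / 108.1 = 574.6 N·m.
J = π(d_o⁴ − d_i⁴)/32 = π(0.0726⁴ − 0.0311⁴)/32 = 2.636×10^-6 m⁴.
θ = T·L/(G·J) = 574.6 × 1.89 / (38.9×10⁹ × 2.636×10^-6) = 0.01059 rad.

0.607°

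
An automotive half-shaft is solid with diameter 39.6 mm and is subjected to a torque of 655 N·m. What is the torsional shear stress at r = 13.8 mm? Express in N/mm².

37.4 N/mm²

J = πd⁴/32 = π(0.0396)⁴/32 = 2.414×10^-7 m⁴.
Shear stress varies linearly with radius: τ = T·r/J = 655.0 × 0.0138 / 2.414×10^-7 = 3.744×10^7 Pa.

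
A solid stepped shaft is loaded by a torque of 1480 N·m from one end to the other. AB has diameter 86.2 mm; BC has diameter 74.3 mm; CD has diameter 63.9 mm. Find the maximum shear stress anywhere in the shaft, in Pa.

Under the same torque, τ_max = 16T/(πd³) is largest where d is smallest — segment CD (d = 63.9 mm).
τ_max = 16·1480/(π·(0.0639)³) = 2.889×10^7 Pa.

2.89e7 Pa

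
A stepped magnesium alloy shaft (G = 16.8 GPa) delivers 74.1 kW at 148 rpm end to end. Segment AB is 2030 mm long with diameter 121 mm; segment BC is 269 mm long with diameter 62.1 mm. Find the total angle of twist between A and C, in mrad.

ω = 2π·148/60 = 15.50 rad/s, so T = P/ω = 74.1×10³ / 15.50 = 4781 N·m.
J_AB = π(0.121)⁴/32 = 2.10×10^-5 m⁴; J_BC = π(0.0621)⁴/32 = 1.46×10^-6 m⁴.
θ = (T/G)·Σ L_i/J_i = (4781/16.8×10⁹)·(2.03/2.10×10^-5 + 0.269/1.46×10^-6) = 0.07988 rad.

79.9 mrad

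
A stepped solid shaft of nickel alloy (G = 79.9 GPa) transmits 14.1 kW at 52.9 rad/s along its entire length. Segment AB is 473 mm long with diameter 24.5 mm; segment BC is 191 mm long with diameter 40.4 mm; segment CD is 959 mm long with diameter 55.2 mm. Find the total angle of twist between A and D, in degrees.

ω = 52.9 rad/s, so T = P/ω = 14.1×10³ / 52.90 = 266.5 N·m.
J_AB = π(0.0245)⁴/32 = 3.54×10^-8 m⁴; J_BC = π(0.0404)⁴/32 = 2.62×10^-7 m⁴; J_CD = π(0.0552)⁴/32 = 9.11×10^-7 m⁴.
θ = (T/G)·Σ L_i/J_i = (266.5/79.9×10⁹)·(0.473/3.54×10^-8 + 0.191/2.62×10^-7 + 0.959/9.11×10^-7) = 0.05055 rad.

2.90°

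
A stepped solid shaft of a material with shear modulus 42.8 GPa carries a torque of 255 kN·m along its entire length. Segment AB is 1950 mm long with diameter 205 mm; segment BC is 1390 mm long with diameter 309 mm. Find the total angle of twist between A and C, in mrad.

J_AB = π(0.205)⁴/32 = 1.73×10^-4 m⁴; J_BC = π(0.309)⁴/32 = 8.95×10^-4 m⁴.
θ = (T/G)·Σ L_i/J_i = (255000/42.8×10⁹)·(1.95/1.73×10^-4 + 1.39/8.95×10^-4) = 0.07626 rad.

76.3 mrad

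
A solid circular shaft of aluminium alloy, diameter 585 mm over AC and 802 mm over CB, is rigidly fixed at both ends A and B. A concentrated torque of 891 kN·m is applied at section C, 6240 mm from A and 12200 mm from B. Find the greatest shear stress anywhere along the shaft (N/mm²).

Compatibility: T_A·a/J_AC = T_B·b/J_CB with T_A + T_B = T₀.
J_AC = 0.0115 m⁴, J_CB = 0.0406 m⁴, so T_A = T₀·(J_AC/a)/((J_AC/a)+(J_CB/b)) = 317400 N·m, T_B = 573600 N·m.
τ in each portion: τ_AC = 8.08×10^6 Pa, τ_CB = 5.66×10^6 Pa; maximum is in AC.
τ_max = T_AC·r/J = 317400·0.292/0.0115 = 8.076×10^6 Pa.

8.08 N/mm²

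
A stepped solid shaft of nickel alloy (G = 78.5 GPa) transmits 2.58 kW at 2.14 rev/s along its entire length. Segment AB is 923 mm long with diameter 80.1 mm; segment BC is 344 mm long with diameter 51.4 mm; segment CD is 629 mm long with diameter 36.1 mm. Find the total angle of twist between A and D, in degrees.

0.631°

ω = 2π·2.14 = 13.45 rad/s, so T = P/ω = 2.58×10³ / 13.45 = 191.9 N·m.
J_AB = π(0.0801)⁴/32 = 4.04×10^-6 m⁴; J_BC = π(0.0514)⁴/32 = 6.85×10^-7 m⁴; J_CD = π(0.0361)⁴/32 = 1.67×10^-7 m⁴.
θ = (T/G)·Σ L_i/J_i = (191.9/78.5×10⁹)·(0.923/4.04×10^-6 + 0.344/6.85×10^-7 + 0.629/1.67×10^-7) = 0.01101 rad.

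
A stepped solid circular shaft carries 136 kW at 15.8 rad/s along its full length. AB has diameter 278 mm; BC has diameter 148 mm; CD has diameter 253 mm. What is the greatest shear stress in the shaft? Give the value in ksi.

ω = 15.8 rad/s, so T = P/ω = 136×10³ / 15.80 = 8608 N·m.
Under the same torque, τ_max = 16T/(πd³) is largest where d is smallest — segment BC (d = 148 mm).
τ_max = 16·8608/(π·(0.148)³) = 1.352×10^7 Pa.

1.96 ksi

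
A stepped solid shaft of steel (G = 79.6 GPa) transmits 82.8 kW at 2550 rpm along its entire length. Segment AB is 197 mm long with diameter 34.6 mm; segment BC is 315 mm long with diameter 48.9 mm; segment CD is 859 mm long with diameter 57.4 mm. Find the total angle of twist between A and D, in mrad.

10.8 mrad

ω = 2π·2550/60 = 267.0 rad/s, so T = P/ω = 82.8×10³ / 267.0 = 310.1 N·m.
J_AB = π(0.0346)⁴/32 = 1.41×10^-7 m⁴; J_BC = π(0.0489)⁴/32 = 5.61×10^-7 m⁴; J_CD = π(0.0574)⁴/32 = 1.07×10^-6 m⁴.
θ = (T/G)·Σ L_i/J_i = (310.1/79.6×10⁹)·(0.197/1.41×10^-7 + 0.315/5.61×10^-7 + 0.859/1.07×10^-6) = 0.01078 rad.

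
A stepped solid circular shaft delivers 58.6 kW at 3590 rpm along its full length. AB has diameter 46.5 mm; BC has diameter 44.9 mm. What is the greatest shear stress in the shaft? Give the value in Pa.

8.77e6 Pa

ω = 2π·3590/60 = 375.9 rad/s, so T = P/ω = 58.6×10³ / 375.9 = 155.9 N·m.
Under the same torque, τ_max = 16T/(πd³) is largest where d is smallest — segment BC (d = 44.9 mm).
τ_max = 16·155.9/(π·(0.0449)³) = 8.770×10^6 Pa.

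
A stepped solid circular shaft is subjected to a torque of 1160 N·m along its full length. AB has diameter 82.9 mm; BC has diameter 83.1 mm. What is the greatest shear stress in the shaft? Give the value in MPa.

10.4 MPa

Under the same torque, τ_max = 16T/(πd³) is largest where d is smallest — segment AB (d = 82.9 mm).
τ_max = 16·1160/(π·(0.0829)³) = 1.037×10^7 Pa.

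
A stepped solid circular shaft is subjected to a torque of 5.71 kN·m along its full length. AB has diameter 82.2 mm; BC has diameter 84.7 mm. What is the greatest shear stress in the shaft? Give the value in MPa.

52.4 MPa

Under the same torque, τ_max = 16T/(πd³) is largest where d is smallest — segment AB (d = 82.2 mm).
τ_max = 16·5710/(π·(0.0822)³) = 5.236×10^7 Pa.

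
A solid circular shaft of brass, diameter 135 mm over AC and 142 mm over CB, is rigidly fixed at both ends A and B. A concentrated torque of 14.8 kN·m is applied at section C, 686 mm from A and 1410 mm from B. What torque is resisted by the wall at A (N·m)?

9280 N·m

Compatibility: T_A·a/J_AC = T_B·b/J_CB with T_A + T_B = T₀.
J_AC = 3.26×10^-5 m⁴, J_CB = 3.99×10^-5 m⁴, so T_A = T₀·(J_AC/a)/((J_AC/a)+(J_CB/b)) = 9276 N·m, T_B = 5524 N·m.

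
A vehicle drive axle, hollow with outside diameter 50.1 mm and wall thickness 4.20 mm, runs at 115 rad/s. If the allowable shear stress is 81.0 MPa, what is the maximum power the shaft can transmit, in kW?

120 kW

J = π(d_o⁴ − d_i⁴)/32 = π(0.0501⁴ − 0.0417⁴)/32 = 3.217×10^-7 m⁴.
T_max = τ_allow·J/r = 8.10×10^7 × 3.217×10^-7 / 0.0250 = 1040 N·m.
ω = 115 rad/s, so P_max = T_max·ω = 1.196×10^5 W.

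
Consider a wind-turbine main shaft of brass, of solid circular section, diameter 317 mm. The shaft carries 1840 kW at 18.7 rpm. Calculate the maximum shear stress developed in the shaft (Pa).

1.50e8 Pa

ω = 2π·18.7/60 = 1.958 rad/s, so T = P/ω = 1840×10³ / 1.958 = 939600 N·m.
J = πd⁴/32 = π(0.317)⁴/32 = 9.914×10^-4 m⁴.
τ_max = T·r/J = 939600 × 0.159 / 9.914×10^-4 = 1.502×10^8 Pa.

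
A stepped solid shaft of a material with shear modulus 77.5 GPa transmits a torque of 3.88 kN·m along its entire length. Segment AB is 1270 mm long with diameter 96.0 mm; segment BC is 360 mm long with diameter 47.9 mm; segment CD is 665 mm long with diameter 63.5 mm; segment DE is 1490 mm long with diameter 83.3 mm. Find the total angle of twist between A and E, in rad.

0.0791 rad

J_AB = π(0.0960)⁴/32 = 8.34×10^-6 m⁴; J_BC = π(0.0479)⁴/32 = 5.17×10^-7 m⁴; J_CD = π(0.0635)⁴/32 = 1.60×10^-6 m⁴; J_DE = π(0.0833)⁴/32 = 4.73×10^-6 m⁴.
θ = (T/G)·Σ L_i/J_i = (3880/77.5×10⁹)·(1.27/8.34×10^-6 + 0.360/5.17×10^-7 + 0.665/1.60×10^-6 + 1.49/4.73×10^-6) = 0.07914 rad.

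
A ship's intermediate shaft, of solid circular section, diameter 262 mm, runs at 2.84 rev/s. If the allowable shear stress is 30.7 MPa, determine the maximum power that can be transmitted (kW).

J = πd⁴/32 = π(0.262)⁴/32 = 4.626×10^-4 m⁴.
T_max = τ_allow·J/r = 3.07×10^7 × 4.626×10^-4 / 0.131 = 108400 N·m.
ω = 2π·2.84 = 17.84 rad/s, so P_max = T_max·ω = 1.935×10^6 W.

1930 kW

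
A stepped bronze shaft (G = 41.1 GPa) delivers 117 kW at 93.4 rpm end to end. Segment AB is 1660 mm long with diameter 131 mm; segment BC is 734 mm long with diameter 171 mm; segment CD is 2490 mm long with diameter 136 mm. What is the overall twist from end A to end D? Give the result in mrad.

40.8 mrad

ω = 2π·93.4/60 = 9.781 rad/s, so T = P/ω = 117×10³ / 9.781 = 11960 N·m.
J_AB = π(0.131)⁴/32 = 2.89×10^-5 m⁴; J_BC = π(0.171)⁴/32 = 8.39×10^-5 m⁴; J_CD = π(0.136)⁴/32 = 3.36×10^-5 m⁴.
θ = (T/G)·Σ L_i/J_i = (11960/41.1×10⁹)·(1.66/2.89×10^-5 + 0.734/8.39×10^-5 + 2.49/3.36×10^-5) = 0.04083 rad.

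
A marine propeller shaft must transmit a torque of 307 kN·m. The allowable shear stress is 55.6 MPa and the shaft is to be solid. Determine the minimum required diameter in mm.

For a solid shaft τ_max = 16T/(πd³), so d = (16T/(π τ_allow))^(1/3) = (16·307000/(π·5.56×10^7))^(1/3) = 0.3041 m.

304 mm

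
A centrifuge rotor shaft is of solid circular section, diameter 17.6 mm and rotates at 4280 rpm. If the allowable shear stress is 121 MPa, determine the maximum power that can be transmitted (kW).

58.1 kW

J = πd⁴/32 = π(0.0176)⁴/32 = 9.420×10^-9 m⁴.
T_max = τ_allow·J/r = 1.21×10^8 × 9.420×10^-9 / 0.00880 = 129.5 N·m.
ω = 2π·4280/60 = 448.2 rad/s, so P_max = T_max·ω = 5.805×10^4 W.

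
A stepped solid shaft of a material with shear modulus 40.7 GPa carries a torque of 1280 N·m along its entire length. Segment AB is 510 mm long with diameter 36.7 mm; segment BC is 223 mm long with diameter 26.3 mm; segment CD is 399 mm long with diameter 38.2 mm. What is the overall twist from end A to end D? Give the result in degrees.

17.2°

J_AB = π(0.0367)⁴/32 = 1.78×10^-7 m⁴; J_BC = π(0.0263)⁴/32 = 4.70×10^-8 m⁴; J_CD = π(0.0382)⁴/32 = 2.09×10^-7 m⁴.
θ = (T/G)·Σ L_i/J_i = (1280/40.7×10⁹)·(0.510/1.78×10^-7 + 0.223/4.70×10^-8 + 0.399/2.09×10^-7) = 0.2994 rad.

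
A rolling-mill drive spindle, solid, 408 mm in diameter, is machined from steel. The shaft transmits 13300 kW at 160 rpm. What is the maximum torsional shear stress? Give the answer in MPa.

59.5 MPa

ω = 2π·160/60 = 16.76 rad/s, so T = P/ω = 13300×10³ / 16.76 = 793800 N·m.
J = πd⁴/32 = π(0.408)⁴/32 = 2.720×10^-3 m⁴.
τ_max = T·r/J = 793800 × 0.204 / 2.720×10^-3 = 5.952×10^7 Pa.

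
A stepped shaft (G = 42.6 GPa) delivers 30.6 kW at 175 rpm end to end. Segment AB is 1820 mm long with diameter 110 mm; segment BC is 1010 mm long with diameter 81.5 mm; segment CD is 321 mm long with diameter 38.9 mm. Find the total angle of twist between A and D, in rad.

ω = 2π·175/60 = 18.33 rad/s, so T = P/ω = 30.6×10³ / 18.33 = 1670 N·m.
J_AB = π(0.110)⁴/32 = 1.44×10^-5 m⁴; J_BC = π(0.0815)⁴/32 = 4.33×10^-6 m⁴; J_CD = π(0.0389)⁴/32 = 2.25×10^-7 m⁴.
θ = (T/G)·Σ L_i/J_i = (1670/42.6×10⁹)·(1.82/1.44×10^-5 + 1.01/4.33×10^-6 + 0.321/2.25×10^-7) = 0.07007 rad.

0.0701 rad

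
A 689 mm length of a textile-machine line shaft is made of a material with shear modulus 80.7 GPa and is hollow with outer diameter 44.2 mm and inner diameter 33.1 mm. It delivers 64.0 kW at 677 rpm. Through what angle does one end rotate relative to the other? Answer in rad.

ω = 2π·677/60 = 70.90 rad/s, so T = P/ω = 64.0×10³ / 70.90 = 902.7 N·m.
J = π(d_o⁴ − d_i⁴)/32 = π(0.0442⁴ − 0.0331⁴)/32 = 2.569×10^-7 m⁴.
θ = T·L/(G·J) = 902.7 × 0.689 / (80.7×10⁹ × 2.569×10^-7) = 0.03001 rad.

0.0300 rad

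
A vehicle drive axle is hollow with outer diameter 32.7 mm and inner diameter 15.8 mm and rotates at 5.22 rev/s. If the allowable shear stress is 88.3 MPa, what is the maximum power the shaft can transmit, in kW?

J = π(d_o⁴ − d_i⁴)/32 = π(0.0327⁴ − 0.0158⁴)/32 = 1.061×10^-7 m⁴.
T_max = τ_allow·J/r = 8.83×10^7 × 1.061×10^-7 / 0.0163 = 573.2 N·m.
ω = 2π·5.22 = 32.80 rad/s, so P_max = T_max·ω = 1.880×10^4 W.

18.8 kW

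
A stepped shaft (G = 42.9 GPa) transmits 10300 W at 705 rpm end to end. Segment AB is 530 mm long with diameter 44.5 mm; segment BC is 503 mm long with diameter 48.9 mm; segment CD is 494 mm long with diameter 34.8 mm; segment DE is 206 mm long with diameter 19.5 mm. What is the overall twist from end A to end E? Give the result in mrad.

65.7 mrad

ω = 2π·705/60 = 73.83 rad/s, so T = P/ω = 10300 / 73.83 = 139.5 N·m.
J_AB = π(0.0445)⁴/32 = 3.85×10^-7 m⁴; J_BC = π(0.0489)⁴/32 = 5.61×10^-7 m⁴; J_CD = π(0.0348)⁴/32 = 1.44×10^-7 m⁴; J_DE = π(0.0195)⁴/32 = 1.42×10^-8 m⁴.
θ = (T/G)·Σ L_i/J_i = (139.5/42.9×10⁹)·(0.530/3.85×10^-7 + 0.503/5.61×10^-7 + 0.494/1.44×10^-7 + 0.206/1.42×10^-8) = 0.06574 rad.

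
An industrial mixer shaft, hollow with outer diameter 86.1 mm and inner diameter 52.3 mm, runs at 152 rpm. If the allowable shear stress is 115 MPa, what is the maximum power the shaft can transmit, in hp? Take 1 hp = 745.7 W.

266 hp

J = π(d_o⁴ − d_i⁴)/32 = π(0.0861⁴ − 0.0523⁴)/32 = 4.661×10^-6 m⁴.
T_max = τ_allow·J/r = 1.15×10^8 × 4.661×10^-6 / 0.0430 = 12450 N·m.
ω = 2π·152/60 = 15.92 rad/s, so P_max = T_max·ω = 1.982×10^5 W.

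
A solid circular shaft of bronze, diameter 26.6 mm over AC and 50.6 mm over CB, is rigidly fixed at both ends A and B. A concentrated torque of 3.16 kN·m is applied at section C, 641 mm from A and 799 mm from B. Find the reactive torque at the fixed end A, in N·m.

Compatibility: T_A·a/J_AC = T_B·b/J_CB with T_A + T_B = T₀.
J_AC = 4.92×10^-8 m⁴, J_CB = 6.44×10^-7 m⁴, so T_A = T₀·(J_AC/a)/((J_AC/a)+(J_CB/b)) = 274.7 N·m, T_B = 2885 N·m.

275 N·m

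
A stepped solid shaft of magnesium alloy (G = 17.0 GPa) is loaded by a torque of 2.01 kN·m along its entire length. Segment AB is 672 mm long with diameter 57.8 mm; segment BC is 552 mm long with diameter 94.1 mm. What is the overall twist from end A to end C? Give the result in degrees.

4.64°

J_AB = π(0.0578)⁴/32 = 1.10×10^-6 m⁴; J_BC = π(0.0941)⁴/32 = 7.70×10^-6 m⁴.
θ = (T/G)·Σ L_i/J_i = (2010/17.0×10⁹)·(0.672/1.10×10^-6 + 0.552/7.70×10^-6) = 0.08099 rad.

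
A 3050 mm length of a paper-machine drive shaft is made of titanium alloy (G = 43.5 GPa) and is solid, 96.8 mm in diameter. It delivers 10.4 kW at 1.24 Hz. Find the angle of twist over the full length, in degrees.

ω = 2π·1.24 = 7.791 rad/s, so T = P/ω = 10.4×10³ / 7.791 = 1335 N·m.
J = πd⁴/32 = π(0.0968)⁴/32 = 8.620×10^-6 m⁴.
θ = T·L/(G·J) = 1335 × 3.05 / (43.5×10⁹ × 8.620×10^-6) = 0.01086 rad.

0.622°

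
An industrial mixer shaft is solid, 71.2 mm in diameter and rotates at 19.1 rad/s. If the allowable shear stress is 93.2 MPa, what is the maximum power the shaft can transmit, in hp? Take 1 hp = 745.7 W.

169 hp

J = πd⁴/32 = π(0.0712)⁴/32 = 2.523×10^-6 m⁴.
T_max = τ_allow·J/r = 9.32×10^7 × 2.523×10^-6 / 0.0356 = 6605 N·m.
ω = 19.1 rad/s, so P_max = T_max·ω = 1.262×10^5 W.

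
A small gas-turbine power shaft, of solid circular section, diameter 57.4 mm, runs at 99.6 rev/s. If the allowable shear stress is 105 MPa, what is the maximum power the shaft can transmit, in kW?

J = πd⁴/32 = π(0.0574)⁴/32 = 1.066×10^-6 m⁴.
T_max = τ_allow·J/r = 1.05×10^8 × 1.066×10^-6 / 0.0287 = 3899 N·m.
ω = 2π·99.6 = 625.8 rad/s, so P_max = T_max·ω = 2.440×10^6 W.

2440 kW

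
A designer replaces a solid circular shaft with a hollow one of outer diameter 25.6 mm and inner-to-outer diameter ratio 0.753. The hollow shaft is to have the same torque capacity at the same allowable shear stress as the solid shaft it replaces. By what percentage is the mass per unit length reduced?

Equal τ_max and T ⇒ the solid shaft needs d_s³ = d_o³(1−k⁴), so d_s = 25.6·(1−0.753⁴)^(1/3) = 22.50 mm.
Area ratio A_h/A_s = d_o²(1−k²)/d_s² = (1−k²)/(1−k⁴)^(2/3) = 0.5608.
Mass saving = 1 − 0.5608 = 43.9 %.

43.9 %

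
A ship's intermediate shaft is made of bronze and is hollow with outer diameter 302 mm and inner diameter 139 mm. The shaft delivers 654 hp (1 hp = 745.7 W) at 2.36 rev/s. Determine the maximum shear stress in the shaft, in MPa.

ω = 2π·2.36 = 14.83 rad/s, so T = P/ω = 654×745.7 / 14.83 = 32890 N·m.
J = π(d_o⁴ − d_i⁴)/32 = π(0.302⁴ − 0.139⁴)/32 = 7.800×10^-4 m⁴.
τ_max = T·r/J = 32890 × 0.151 / 7.800×10^-4 = 6.367×10^6 Pa.

6.37 MPa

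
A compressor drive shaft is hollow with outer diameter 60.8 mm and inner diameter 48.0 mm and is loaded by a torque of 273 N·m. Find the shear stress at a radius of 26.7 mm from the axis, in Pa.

J = π(d_o⁴ − d_i⁴)/32 = π(0.0608⁴ − 0.0480⁴)/32 = 8.204×10^-7 m⁴.
Shear stress varies linearly with radius: τ = T·r/J = 273.0 × 0.0267 / 8.204×10^-7 = 8.885×10^6 Pa.

8.88e6 Pa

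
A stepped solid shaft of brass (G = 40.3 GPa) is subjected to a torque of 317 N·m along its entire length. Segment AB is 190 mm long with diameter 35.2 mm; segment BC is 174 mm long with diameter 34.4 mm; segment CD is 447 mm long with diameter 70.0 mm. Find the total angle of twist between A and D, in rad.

J_AB = π(0.0352)⁴/32 = 1.51×10^-7 m⁴; J_BC = π(0.0344)⁴/32 = 1.37×10^-7 m⁴; J_CD = π(0.0700)⁴/32 = 2.36×10^-6 m⁴.
θ = (T/G)·Σ L_i/J_i = (317.0/40.3×10⁹)·(0.190/1.51×10^-7 + 0.174/1.37×10^-7 + 0.447/2.36×10^-6) = 0.02136 rad.

0.0214 rad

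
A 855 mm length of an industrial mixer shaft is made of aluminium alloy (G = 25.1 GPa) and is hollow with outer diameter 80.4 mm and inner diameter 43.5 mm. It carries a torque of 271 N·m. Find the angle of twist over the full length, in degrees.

J = π(d_o⁴ − d_i⁴)/32 = π(0.0804⁴ − 0.0435⁴)/32 = 3.751×10^-6 m⁴.
θ = T·L/(G·J) = 271.0 × 0.855 / (25.1×10⁹ × 3.751×10^-6) = 2.461×10^-3 rad.

0.141°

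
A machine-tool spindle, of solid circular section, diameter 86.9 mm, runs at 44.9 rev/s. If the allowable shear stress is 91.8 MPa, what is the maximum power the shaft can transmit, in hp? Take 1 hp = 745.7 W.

4480 hp

J = πd⁴/32 = π(0.0869)⁴/32 = 5.599×10^-6 m⁴.
T_max = τ_allow·J/r = 9.18×10^7 × 5.599×10^-6 / 0.0435 = 11830 N·m.
ω = 2π·44.9 = 282.1 rad/s, so P_max = T_max·ω = 3.337×10^6 W.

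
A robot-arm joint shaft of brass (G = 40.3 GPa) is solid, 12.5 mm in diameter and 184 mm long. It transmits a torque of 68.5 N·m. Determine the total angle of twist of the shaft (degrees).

J = πd⁴/32 = π(0.0125)⁴/32 = 2.397×10^-9 m⁴.
θ = T·L/(G·J) = 68.50 × 0.184 / (40.3×10⁹ × 2.397×10^-9) = 0.1305 rad.

7.48°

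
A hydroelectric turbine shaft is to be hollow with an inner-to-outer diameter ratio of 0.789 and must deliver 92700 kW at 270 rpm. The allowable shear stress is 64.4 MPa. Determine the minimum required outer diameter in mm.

751 mm

ω = 2π·270/60 = 28.27 rad/s, so T = P/ω = 92700×10³ / 28.27 = 3.279e6 N·m.
For a hollow shaft with d_i/d_o = 0.789: τ_max = 16T/(π d_o³ (1−k⁴)), so d_o = [16T/(π τ_allow (1−k⁴))]^(1/3) = [16·3.279e6/(π·6.44×10^7·0.6125)]^(1/3) = 0.7509 m.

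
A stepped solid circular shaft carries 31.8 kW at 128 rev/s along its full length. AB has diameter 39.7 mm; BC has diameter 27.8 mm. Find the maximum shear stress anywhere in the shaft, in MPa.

9.37 MPa

ω = 2π·128 = 804.2 rad/s, so T = P/ω = 31.8×10³ / 804.2 = 39.54 N·m.
Under the same torque, τ_max = 16T/(πd³) is largest where d is smallest — segment BC (d = 27.8 mm).
τ_max = 16·39.54/(π·(0.0278)³) = 9.373×10^6 Pa.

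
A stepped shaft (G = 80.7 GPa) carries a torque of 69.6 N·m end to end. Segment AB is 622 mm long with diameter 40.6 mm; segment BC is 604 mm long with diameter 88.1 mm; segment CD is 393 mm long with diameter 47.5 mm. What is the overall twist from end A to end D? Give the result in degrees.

J_AB = π(0.0406)⁴/32 = 2.67×10^-7 m⁴; J_BC = π(0.0881)⁴/32 = 5.91×10^-6 m⁴; J_CD = π(0.0475)⁴/32 = 5.00×10^-7 m⁴.
θ = (T/G)·Σ L_i/J_i = (69.60/80.7×10⁹)·(0.622/2.67×10^-7 + 0.604/5.91×10^-6 + 0.393/5.00×10^-7) = 2.777×10^-3 rad.

0.159°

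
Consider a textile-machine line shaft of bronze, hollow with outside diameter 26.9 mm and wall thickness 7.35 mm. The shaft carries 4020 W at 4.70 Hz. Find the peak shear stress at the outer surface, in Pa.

3.72e7 Pa

ω = 2π·4.70 = 29.53 rad/s, so T = P/ω = 4020 / 29.53 = 136.1 N·m.
J = π(d_o⁴ − d_i⁴)/32 = π(0.0269⁴ − 0.0122⁴)/32 = 4.923×10^-8 m⁴.
τ_max = T·r/J = 136.1 × 0.0135 / 4.923×10^-8 = 3.719×10^7 Pa.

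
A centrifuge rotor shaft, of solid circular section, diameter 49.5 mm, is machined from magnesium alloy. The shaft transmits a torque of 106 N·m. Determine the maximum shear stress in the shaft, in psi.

J = πd⁴/32 = π(0.0495)⁴/32 = 5.894×10^-7 m⁴.
τ_max = T·r/J = 106.0 × 0.0248 / 5.894×10^-7 = 4.451×10^6 Pa.

646 psi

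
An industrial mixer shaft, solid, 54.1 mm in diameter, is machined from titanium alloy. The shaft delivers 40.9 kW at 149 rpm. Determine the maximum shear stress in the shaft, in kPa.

ω = 2π·149/60 = 15.60 rad/s, so T = P/ω = 40.9×10³ / 15.60 = 2621 N·m.
J = πd⁴/32 = π(0.0541)⁴/32 = 8.410×10^-7 m⁴.
τ_max = T·r/J = 2621 × 0.0271 / 8.410×10^-7 = 8.431×10^7 Pa.

84300 kPa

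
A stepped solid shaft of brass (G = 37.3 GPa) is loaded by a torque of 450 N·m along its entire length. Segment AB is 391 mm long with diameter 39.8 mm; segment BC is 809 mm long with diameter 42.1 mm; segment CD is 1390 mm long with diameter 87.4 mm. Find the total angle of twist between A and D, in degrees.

3.08°

J_AB = π(0.0398)⁴/32 = 2.46×10^-7 m⁴; J_BC = π(0.0421)⁴/32 = 3.08×10^-7 m⁴; J_CD = π(0.0874)⁴/32 = 5.73×10^-6 m⁴.
θ = (T/G)·Σ L_i/J_i = (450.0/37.3×10⁹)·(0.391/2.46×10^-7 + 0.809/3.08×10^-7 + 1.39/5.73×10^-6) = 0.05372 rad.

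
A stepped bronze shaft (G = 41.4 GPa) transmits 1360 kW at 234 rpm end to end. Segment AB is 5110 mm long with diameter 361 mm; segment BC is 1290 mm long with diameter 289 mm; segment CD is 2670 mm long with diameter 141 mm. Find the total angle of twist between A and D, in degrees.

ω = 2π·234/60 = 24.50 rad/s, so T = P/ω = 1360×10³ / 24.50 = 55500 N·m.
J_AB = π(0.361)⁴/32 = 1.67×10^-3 m⁴; J_BC = π(0.289)⁴/32 = 6.85×10^-4 m⁴; J_CD = π(0.141)⁴/32 = 3.88×10^-5 m⁴.
θ = (T/G)·Σ L_i/J_i = (55500/41.4×10⁹)·(5.11/1.67×10^-3 + 1.29/6.85×10^-4 + 2.67/3.88×10^-5) = 0.09888 rad.

5.67°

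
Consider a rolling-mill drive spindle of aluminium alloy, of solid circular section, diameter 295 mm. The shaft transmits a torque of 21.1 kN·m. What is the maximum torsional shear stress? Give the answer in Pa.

4.19e6 Pa

J = πd⁴/32 = π(0.295)⁴/32 = 7.435×10^-4 m⁴.
τ_max = T·r/J = 21100 × 0.147 / 7.435×10^-4 = 4.186×10^6 Pa.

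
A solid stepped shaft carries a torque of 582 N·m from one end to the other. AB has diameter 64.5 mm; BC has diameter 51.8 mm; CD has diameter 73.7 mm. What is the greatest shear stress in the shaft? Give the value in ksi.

Under the same torque, τ_max = 16T/(πd³) is largest where d is smallest — segment BC (d = 51.8 mm).
τ_max = 16·582.0/(π·(0.0518)³) = 2.133×10^7 Pa.

3.09 ksi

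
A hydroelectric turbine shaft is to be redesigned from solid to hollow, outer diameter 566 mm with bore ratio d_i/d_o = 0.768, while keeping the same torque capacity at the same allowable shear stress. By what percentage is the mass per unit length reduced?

45.5 %

Equal τ_max and T ⇒ the solid shaft needs d_s³ = d_o³(1−k⁴), so d_s = 566·(1−0.768⁴)^(1/3) = 490.8 mm.
Area ratio A_h/A_s = d_o²(1−k²)/d_s² = (1−k²)/(1−k⁴)^(2/3) = 0.5455.
Mass saving = 1 − 0.5455 = 45.5 %.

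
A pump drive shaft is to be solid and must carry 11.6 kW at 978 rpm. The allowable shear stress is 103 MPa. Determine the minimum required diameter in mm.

ω = 2π·978/60 = 102.4 rad/s, so T = P/ω = 11.6×10³ / 102.4 = 113.3 N·m.
For a solid shaft τ_max = 16T/(πd³), so d = (16T/(π τ_allow))^(1/3) = (16·113.3/(π·1.03×10^8))^(1/3) = 0.01776 m.

17.8 mm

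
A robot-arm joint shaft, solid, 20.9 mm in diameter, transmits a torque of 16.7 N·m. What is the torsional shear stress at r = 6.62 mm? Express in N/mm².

J = πd⁴/32 = π(0.0209)⁴/32 = 1.873×10^-8 m⁴.
Shear stress varies linearly with radius: τ = T·r/J = 16.70 × 0.00662 / 1.873×10^-8 = 5.902×10^6 Pa.

5.90 N/mm²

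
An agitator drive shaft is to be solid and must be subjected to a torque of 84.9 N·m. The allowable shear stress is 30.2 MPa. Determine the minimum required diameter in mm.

For a solid shaft τ_max = 16T/(πd³), so d = (16T/(π τ_allow))^(1/3) = (16·84.90/(π·3.02×10^7))^(1/3) = 0.02428 m.

24.3 mm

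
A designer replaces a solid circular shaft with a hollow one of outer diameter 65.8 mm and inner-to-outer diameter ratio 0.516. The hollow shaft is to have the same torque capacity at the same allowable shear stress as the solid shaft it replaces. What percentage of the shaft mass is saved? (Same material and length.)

22.9 %

Equal τ_max and T ⇒ the solid shaft needs d_s³ = d_o³(1−k⁴), so d_s = 65.8·(1−0.516⁴)^(1/3) = 64.21 mm.
Area ratio A_h/A_s = d_o²(1−k²)/d_s² = (1−k²)/(1−k⁴)^(2/3) = 0.7706.
Mass saving = 1 − 0.7706 = 22.9 %.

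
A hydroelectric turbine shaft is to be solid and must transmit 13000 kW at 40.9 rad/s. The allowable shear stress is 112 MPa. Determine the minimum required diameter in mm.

ω = 40.9 rad/s, so T = P/ω = 13000×10³ / 40.90 = 317800 N·m.
For a solid shaft τ_max = 16T/(πd³), so d = (16T/(π τ_allow))^(1/3) = (16·317800/(π·1.12×10^8))^(1/3) = 0.2436 m.

244 mm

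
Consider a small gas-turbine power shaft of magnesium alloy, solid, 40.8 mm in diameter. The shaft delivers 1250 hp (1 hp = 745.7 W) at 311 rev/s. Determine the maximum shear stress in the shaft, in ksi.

5.19 ksi

ω = 2π·311 = 1954 rad/s, so T = P/ω = 1250×745.7 / 1954 = 477.0 N·m.
J = πd⁴/32 = π(0.0408)⁴/32 = 2.720×10^-7 m⁴.
τ_max = T·r/J = 477.0 × 0.0204 / 2.720×10^-7 = 3.577×10^7 Pa.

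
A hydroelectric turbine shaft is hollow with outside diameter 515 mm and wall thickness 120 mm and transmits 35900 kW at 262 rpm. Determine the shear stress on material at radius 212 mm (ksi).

ω = 2π·262/60 = 27.44 rad/s, so T = P/ω = 35900×10³ / 27.44 = 1.308e6 N·m.
J = π(d_o⁴ − d_i⁴)/32 = π(0.515⁴ − 0.275⁴)/32 = 6.345×10^-3 m⁴.
Shear stress varies linearly with radius: τ = T·r/J = 1.308e6 × 0.212 / 6.345×10^-3 = 4.372×10^7 Pa.

6.34 ksi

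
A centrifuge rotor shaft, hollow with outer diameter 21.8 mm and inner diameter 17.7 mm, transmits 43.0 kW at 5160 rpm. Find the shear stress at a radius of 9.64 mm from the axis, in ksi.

8.87 ksi

ω = 2π·5160/60 = 540.4 rad/s, so T = P/ω = 43.0×10³ / 540.4 = 79.58 N·m.
J = π(d_o⁴ − d_i⁴)/32 = π(0.0218⁴ − 0.0177⁴)/32 = 1.254×10^-8 m⁴.
Shear stress varies linearly with radius: τ = T·r/J = 79.58 × 0.00964 / 1.254×10^-8 = 6.119×10^7 Pa.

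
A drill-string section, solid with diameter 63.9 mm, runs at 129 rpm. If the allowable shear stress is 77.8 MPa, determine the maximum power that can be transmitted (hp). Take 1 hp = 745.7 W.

J = πd⁴/32 = π(0.0639)⁴/32 = 1.637×10^-6 m⁴.
T_max = τ_allow·J/r = 7.78×10^7 × 1.637×10^-6 / 0.0319 = 3986 N·m.
ω = 2π·129/60 = 13.51 rad/s, so P_max = T_max·ω = 5.384×10^4 W.

72.2 hp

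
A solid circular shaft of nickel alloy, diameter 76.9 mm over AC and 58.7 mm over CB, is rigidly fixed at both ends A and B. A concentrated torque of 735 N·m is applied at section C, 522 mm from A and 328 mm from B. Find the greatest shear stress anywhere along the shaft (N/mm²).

Compatibility: T_A·a/J_AC = T_B·b/J_CB with T_A + T_B = T₀.
J_AC = 3.43×10^-6 m⁴, J_CB = 1.17×10^-6 m⁴, so T_A = T₀·(J_AC/a)/((J_AC/a)+(J_CB/b)) = 477.2 N·m, T_B = 257.8 N·m.
τ in each portion: τ_AC = 5.34×10^6 Pa, τ_CB = 6.49×10^6 Pa; maximum is in CB.
τ_max = T_CB·r/J = 257.8·0.0294/1.17×10^-6 = 6.492×10^6 Pa.

6.49 N/mm²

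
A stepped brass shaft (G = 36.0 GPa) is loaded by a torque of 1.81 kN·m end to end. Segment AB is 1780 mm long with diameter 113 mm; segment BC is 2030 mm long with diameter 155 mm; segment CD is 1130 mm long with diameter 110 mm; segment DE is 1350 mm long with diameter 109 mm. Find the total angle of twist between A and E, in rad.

0.0162 rad

J_AB = π(0.113)⁴/32 = 1.60×10^-5 m⁴; J_BC = π(0.155)⁴/32 = 5.67×10^-5 m⁴; J_CD = π(0.110)⁴/32 = 1.44×10^-5 m⁴; J_DE = π(0.109)⁴/32 = 1.39×10^-5 m⁴.
θ = (T/G)·Σ L_i/J_i = (1810/36.0×10⁹)·(1.78/1.60×10^-5 + 2.03/5.67×10^-5 + 1.13/1.44×10^-5 + 1.35/1.39×10^-5) = 0.01624 rad.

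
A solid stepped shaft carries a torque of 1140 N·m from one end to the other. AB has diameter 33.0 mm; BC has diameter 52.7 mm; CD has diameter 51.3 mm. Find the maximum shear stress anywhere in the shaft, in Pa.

Under the same torque, τ_max = 16T/(πd³) is largest where d is smallest — segment AB (d = 33.0 mm).
τ_max = 16·1140/(π·(0.0330)³) = 1.616×10^8 Pa.

1.62e8 Pa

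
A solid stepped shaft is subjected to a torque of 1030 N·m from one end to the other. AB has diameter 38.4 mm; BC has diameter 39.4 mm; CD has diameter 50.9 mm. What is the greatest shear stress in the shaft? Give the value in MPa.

92.6 MPa

Under the same torque, τ_max = 16T/(πd³) is largest where d is smallest — segment AB (d = 38.4 mm).
τ_max = 16·1030/(π·(0.0384)³) = 9.264×10^7 Pa.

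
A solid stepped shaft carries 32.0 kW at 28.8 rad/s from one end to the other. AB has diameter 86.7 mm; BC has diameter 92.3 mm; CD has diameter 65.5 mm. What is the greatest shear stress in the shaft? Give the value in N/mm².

ω = 28.8 rad/s, so T = P/ω = 32.0×10³ / 28.80 = 1111 N·m.
Under the same torque, τ_max = 16T/(πd³) is largest where d is smallest — segment CD (d = 65.5 mm).
τ_max = 16·1111/(π·(0.0655)³) = 2.014×10^7 Pa.

20.1 N/mm²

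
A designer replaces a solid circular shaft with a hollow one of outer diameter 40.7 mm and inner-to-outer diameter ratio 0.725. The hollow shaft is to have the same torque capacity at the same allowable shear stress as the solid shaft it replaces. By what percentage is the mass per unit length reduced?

41.2 %

Equal τ_max and T ⇒ the solid shaft needs d_s³ = d_o³(1−k⁴), so d_s = 40.7·(1−0.725⁴)^(1/3) = 36.54 mm.
Area ratio A_h/A_s = d_o²(1−k²)/d_s² = (1−k²)/(1−k⁴)^(2/3) = 0.5885.
Mass saving = 1 − 0.5885 = 41.2 %.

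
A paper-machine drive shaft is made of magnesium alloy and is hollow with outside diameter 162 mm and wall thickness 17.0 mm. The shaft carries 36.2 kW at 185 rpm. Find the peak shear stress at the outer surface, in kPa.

3670 kPa

ω = 2π·185/60 = 19.37 rad/s, so T = P/ω = 36.2×10³ / 19.37 = 1869 N·m.
J = π(d_o⁴ − d_i⁴)/32 = π(0.162⁴ − 0.128⁴)/32 = 4.126×10^-5 m⁴.
τ_max = T·r/J = 1869 × 0.0810 / 4.126×10^-5 = 3.668×10^6 Pa.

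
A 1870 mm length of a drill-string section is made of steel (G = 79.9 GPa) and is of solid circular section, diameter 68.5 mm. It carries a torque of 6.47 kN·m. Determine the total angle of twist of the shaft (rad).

0.0701 rad

J = πd⁴/32 = π(0.0685)⁴/32 = 2.162×10^-6 m⁴.
θ = T·L/(G·J) = 6470 × 1.87 / (79.9×10⁹ × 2.162×10^-6) = 0.07005 rad.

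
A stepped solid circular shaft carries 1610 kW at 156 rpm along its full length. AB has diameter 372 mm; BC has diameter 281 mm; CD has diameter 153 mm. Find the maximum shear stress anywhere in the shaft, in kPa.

ω = 2π·156/60 = 16.34 rad/s, so T = P/ω = 1610×10³ / 16.34 = 98550 N·m.
Under the same torque, τ_max = 16T/(πd³) is largest where d is smallest — segment CD (d = 153 mm).
τ_max = 16·98550/(π·(0.153)³) = 1.401×10^8 Pa.

140000 kPa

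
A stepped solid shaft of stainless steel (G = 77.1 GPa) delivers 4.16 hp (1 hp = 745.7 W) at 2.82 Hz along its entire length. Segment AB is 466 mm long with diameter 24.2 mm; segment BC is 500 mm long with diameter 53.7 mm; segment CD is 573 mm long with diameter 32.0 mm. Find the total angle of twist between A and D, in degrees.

2.60°

ω = 2π·2.82 = 17.72 rad/s, so T = P/ω = 4.16×745.7 / 17.72 = 175.1 N·m.
J_AB = π(0.0242)⁴/32 = 3.37×10^-8 m⁴; J_BC = π(0.0537)⁴/32 = 8.16×10^-7 m⁴; J_CD = π(0.0320)⁴/32 = 1.03×10^-7 m⁴.
θ = (T/G)·Σ L_i/J_i = (175.1/77.1×10⁹)·(0.466/3.37×10^-8 + 0.500/8.16×10^-7 + 0.573/1.03×10^-7) = 0.04546 rad.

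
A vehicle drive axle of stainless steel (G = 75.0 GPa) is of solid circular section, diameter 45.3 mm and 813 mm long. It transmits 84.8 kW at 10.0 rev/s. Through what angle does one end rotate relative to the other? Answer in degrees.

2.03°

ω = 2π·10.0 = 62.83 rad/s, so T = P/ω = 84.8×10³ / 62.83 = 1350 N·m.
J = πd⁴/32 = π(0.0453)⁴/32 = 4.134×10^-7 m⁴.
θ = T·L/(G·J) = 1350 × 0.813 / (75.0×10⁹ × 4.134×10^-7) = 0.03539 rad.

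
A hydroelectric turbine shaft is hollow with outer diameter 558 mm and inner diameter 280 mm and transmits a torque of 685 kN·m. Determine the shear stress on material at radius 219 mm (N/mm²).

J = π(d_o⁴ − d_i⁴)/32 = π(0.558⁴ − 0.280⁴)/32 = 8.914×10^-3 m⁴.
Shear stress varies linearly with radius: τ = T·r/J = 685000 × 0.219 / 8.914×10^-3 = 1.683×10^7 Pa.

16.8 N/mm²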